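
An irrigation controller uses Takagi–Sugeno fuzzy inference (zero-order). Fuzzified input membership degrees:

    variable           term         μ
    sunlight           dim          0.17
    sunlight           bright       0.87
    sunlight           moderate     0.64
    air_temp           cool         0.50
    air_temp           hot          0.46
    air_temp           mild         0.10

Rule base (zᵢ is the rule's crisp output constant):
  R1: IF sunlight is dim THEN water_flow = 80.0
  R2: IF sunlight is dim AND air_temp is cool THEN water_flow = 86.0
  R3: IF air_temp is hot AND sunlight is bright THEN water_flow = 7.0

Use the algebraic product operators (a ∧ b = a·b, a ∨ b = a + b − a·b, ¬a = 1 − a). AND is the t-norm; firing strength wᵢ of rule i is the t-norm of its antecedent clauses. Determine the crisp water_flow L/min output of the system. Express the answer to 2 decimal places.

36.19

R1 (z=80.0): dim=0.17 → w = 0.1700
R2 (z=86.0): dim=0.17, cool=0.50; AND[a·b] → w = 0.0850
R3 (z=7.0): hot=0.46, bright=0.87; AND[a·b] → w = 0.4002
Weighted average = (0.1700·80.0 + 0.0850·86.0 + 0.4002·7.0) / (0.1700 + 0.0850 + 0.4002)
  = 23.7114 / 0.6552 = 36.19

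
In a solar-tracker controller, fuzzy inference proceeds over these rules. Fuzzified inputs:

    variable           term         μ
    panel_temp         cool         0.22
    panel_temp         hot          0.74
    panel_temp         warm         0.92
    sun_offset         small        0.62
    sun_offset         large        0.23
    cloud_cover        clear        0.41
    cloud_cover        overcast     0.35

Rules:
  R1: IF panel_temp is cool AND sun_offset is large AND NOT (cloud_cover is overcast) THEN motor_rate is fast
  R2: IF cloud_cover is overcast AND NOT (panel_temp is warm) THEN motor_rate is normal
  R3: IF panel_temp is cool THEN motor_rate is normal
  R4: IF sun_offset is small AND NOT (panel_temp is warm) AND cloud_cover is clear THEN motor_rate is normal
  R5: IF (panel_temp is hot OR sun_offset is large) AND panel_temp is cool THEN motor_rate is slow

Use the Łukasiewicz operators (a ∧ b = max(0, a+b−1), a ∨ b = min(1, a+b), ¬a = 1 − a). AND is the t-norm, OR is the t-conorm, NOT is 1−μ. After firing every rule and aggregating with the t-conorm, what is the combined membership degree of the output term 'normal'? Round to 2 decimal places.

0.22

R1: cool=0.22, large=0.23, ¬overcast=1−0.35=0.65; AND[max(0, a+b−1)] → w = 0.00
R2: overcast=0.35, ¬warm=1−0.92=0.08; AND[max(0, a+b−1)] → w = 0.00
R3: cool=0.22 → w = 0.22
R4: small=0.62, ¬warm=1−0.92=0.08, clear=0.41; AND[max(0, a+b−1)] → w = 0.00
R5: (hot=0.74 OR large=0.23) = 0.97; AND[max(0, a+b−1)] with cool=0.22 → w = 0.19
Rules with consequent 'normal': {R2, R3, R4} → strengths 0.00, 0.22, 0.00
Aggregate via t-conorm [min(1, a+b)]: 0.22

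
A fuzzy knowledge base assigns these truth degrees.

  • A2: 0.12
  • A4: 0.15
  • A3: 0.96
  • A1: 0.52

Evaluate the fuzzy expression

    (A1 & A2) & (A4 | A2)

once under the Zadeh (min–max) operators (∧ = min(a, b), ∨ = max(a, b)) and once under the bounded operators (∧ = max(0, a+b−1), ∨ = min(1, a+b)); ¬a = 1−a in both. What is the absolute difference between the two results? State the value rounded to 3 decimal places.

Under Zadeh (min–max):
  A1 & A2 = min(a, b) on (0.52, 0.12) = 0.12
  A4 | A2 = max(a, b) on (0.15, 0.12) = 0.15
  (A1 & A2) & (A4 | A2) = min(a, b) on (0.12, 0.15) = 0.12
  → value = 0.1200
Under bounded:
  A1 & A2 = max(0, a+b−1) on (0.52, 0.12) = 0.00
  A4 | A2 = min(1, a+b) on (0.15, 0.12) = 0.27
  (A1 & A2) & (A4 | A2) = max(0, a+b−1) on (0.00, 0.27) = 0.00
  → value = 0.0000
|0.1200 − 0.0000| = 0.120

0.120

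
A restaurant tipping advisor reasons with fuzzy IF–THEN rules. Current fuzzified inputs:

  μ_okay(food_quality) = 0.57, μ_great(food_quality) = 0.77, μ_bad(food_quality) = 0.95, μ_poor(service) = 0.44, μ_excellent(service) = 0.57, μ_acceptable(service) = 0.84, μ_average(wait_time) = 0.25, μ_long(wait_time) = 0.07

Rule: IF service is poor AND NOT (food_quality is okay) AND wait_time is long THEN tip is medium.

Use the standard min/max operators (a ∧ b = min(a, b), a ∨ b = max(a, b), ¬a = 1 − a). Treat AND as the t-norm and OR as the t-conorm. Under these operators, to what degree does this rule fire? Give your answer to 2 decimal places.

0.07

firing strength: poor=0.44, ¬okay=1−0.57=0.43, long=0.07; AND[min(a, b)] → w = 0.07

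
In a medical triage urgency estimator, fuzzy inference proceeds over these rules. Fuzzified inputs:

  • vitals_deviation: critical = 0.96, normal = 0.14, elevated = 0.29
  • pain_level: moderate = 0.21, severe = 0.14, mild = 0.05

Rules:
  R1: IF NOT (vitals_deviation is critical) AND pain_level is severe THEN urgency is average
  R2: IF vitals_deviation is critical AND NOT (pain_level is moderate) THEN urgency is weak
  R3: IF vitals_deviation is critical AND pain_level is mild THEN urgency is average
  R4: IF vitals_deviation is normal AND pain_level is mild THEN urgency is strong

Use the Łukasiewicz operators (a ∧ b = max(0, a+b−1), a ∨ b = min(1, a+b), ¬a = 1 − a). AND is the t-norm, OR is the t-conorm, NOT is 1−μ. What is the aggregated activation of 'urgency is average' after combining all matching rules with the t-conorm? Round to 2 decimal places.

0.01

R1: ¬critical=1−0.96=0.04, severe=0.14; AND[max(0, a+b−1)] → w = 0.00
R2: critical=0.96, ¬moderate=1−0.21=0.79; AND[max(0, a+b−1)] → w = 0.75
R3: critical=0.96, mild=0.05; AND[max(0, a+b−1)] → w = 0.01
R4: normal=0.14, mild=0.05; AND[max(0, a+b−1)] → w = 0.00
Rules with consequent 'average': {R1, R3} → strengths 0.00, 0.01
Aggregate via t-conorm [min(1, a+b)]: 0.01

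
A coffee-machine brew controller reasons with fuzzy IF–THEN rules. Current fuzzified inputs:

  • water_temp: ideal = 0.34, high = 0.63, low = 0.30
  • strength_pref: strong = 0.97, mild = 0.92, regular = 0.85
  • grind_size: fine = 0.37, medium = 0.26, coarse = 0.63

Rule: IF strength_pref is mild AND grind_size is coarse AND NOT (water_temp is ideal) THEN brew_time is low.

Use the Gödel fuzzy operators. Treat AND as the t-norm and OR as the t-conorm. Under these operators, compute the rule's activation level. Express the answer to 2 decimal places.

firing strength: mild=0.92, coarse=0.63, ¬ideal=1−0.34=0.66; AND[min(a, b)] → w = 0.63

0.63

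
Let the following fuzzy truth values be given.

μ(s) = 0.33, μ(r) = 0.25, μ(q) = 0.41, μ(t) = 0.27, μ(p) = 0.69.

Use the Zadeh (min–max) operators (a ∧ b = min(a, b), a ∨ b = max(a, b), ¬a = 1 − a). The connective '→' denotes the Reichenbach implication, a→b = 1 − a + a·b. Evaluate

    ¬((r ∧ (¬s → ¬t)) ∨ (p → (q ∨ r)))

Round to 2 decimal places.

¬s = 1 − 0.33 = 0.67
¬t = 1 − 0.27 = 0.73
¬s → ¬t  [Reichenbach: 1 − a + a·b] with a=0.67, b=0.73 → 0.82
r ∧ (¬s → ¬t) = min(a, b) on (0.25, 0.82) = 0.25
q ∨ r = max(a, b) on (0.41, 0.25) = 0.41
p → (q ∨ r)  [Reichenbach: 1 − a + a·b] with a=0.69, b=0.41 → 0.59
(r ∧ (¬s → ¬t)) ∨ (p → (q ∨ r)) = max(a, b) on (0.25, 0.59) = 0.59
¬((r ∧ (¬s → ¬t)) ∨ (p → (q ∨ r))) = 1 − 0.59 = 0.41

0.41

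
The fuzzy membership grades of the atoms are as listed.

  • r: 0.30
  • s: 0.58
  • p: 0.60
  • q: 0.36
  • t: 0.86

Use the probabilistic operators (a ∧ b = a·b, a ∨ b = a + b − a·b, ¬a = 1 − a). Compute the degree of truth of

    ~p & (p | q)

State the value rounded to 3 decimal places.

0.298

~p = 1 − 0.6000 = 0.4000
p | q = a + b − a·b on (0.6000, 0.3600) = 0.7440
~p & (p | q) = a·b on (0.4000, 0.7440) = 0.2976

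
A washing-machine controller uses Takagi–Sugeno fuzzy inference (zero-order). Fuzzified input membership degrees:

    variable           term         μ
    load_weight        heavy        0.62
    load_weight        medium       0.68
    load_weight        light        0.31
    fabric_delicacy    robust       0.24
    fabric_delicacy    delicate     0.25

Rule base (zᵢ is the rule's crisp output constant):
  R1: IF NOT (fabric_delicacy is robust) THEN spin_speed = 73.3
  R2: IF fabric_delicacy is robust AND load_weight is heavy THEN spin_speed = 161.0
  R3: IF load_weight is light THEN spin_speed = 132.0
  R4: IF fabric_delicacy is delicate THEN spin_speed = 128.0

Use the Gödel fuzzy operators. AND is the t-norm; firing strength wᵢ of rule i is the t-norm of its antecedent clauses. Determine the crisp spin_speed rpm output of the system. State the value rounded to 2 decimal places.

R1 (z=73.3): ¬robust=1−0.24=0.76 → w = 0.76
R2 (z=161.0): robust=0.24, heavy=0.62; AND[min(a, b)] → w = 0.24
R3 (z=132.0): light=0.31 → w = 0.31
R4 (z=128.0): delicate=0.25 → w = 0.25
Weighted average = (0.76·73.3 + 0.24·161.0 + 0.31·132.0 + 0.25·128.0) / (0.76 + 0.24 + 0.31 + 0.25)
  = 167.2680 / 1.5600 = 107.22

107.22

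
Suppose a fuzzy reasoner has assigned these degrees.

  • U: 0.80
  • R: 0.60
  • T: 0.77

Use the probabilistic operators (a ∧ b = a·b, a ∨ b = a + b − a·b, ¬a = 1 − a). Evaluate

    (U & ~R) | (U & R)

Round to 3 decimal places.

~R = 1 − 0.6000 = 0.4000
U & ~R = a·b on (0.8000, 0.4000) = 0.3200
U & R = a·b on (0.8000, 0.6000) = 0.4800
(U & ~R) | (U & R) = a + b − a·b on (0.3200, 0.4800) = 0.6464

0.646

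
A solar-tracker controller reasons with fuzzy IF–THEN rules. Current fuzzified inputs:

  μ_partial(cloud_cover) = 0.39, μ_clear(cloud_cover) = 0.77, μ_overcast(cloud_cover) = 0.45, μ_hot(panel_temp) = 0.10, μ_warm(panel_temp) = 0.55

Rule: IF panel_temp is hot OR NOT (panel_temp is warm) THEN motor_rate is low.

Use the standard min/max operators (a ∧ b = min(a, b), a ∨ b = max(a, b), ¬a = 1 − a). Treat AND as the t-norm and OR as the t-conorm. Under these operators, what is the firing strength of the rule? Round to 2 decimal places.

0.45

firing strength: hot=0.10, ¬warm=1−0.55=0.45; OR[max(a, b)] → w = 0.45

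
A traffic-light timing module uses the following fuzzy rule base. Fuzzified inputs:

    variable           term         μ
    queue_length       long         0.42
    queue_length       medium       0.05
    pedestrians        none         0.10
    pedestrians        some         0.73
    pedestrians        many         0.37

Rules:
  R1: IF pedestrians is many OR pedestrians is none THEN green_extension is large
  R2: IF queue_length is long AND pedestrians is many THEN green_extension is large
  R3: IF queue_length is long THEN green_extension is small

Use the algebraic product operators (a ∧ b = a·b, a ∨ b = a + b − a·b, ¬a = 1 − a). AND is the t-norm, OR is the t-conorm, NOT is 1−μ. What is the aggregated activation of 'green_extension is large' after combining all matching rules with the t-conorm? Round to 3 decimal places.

R1: many=0.37, none=0.10; OR[a + b − a·b] → w = 0.4330
R2: long=0.42, many=0.37; AND[a·b] → w = 0.1554
R3: long=0.42 → w = 0.4200
Rules with consequent 'large': {R1, R2} → strengths 0.4330, 0.1554
Aggregate via t-conorm [a + b − a·b]: 0.5211

0.521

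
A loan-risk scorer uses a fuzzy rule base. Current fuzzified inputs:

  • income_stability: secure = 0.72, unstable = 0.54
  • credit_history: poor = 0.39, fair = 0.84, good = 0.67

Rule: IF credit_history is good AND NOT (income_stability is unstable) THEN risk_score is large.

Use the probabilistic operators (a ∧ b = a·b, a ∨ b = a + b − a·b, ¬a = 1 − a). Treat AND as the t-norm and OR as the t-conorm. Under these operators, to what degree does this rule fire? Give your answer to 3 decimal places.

firing strength: good=0.67, ¬unstable=1−0.54=0.46; AND[a·b] → w = 0.3082

0.308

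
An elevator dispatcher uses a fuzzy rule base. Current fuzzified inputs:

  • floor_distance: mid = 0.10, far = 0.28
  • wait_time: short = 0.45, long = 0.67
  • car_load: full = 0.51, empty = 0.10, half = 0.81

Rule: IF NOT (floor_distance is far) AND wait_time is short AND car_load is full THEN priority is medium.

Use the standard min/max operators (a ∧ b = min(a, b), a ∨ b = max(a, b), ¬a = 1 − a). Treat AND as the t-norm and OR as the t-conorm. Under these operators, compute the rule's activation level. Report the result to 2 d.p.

firing strength: ¬far=1−0.28=0.72, short=0.45, full=0.51; AND[min(a, b)] → w = 0.45

0.45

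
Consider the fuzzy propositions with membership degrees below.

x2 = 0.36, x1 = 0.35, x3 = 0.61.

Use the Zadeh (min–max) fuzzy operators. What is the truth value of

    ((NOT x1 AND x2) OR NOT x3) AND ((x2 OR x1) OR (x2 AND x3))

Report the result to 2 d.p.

NOT x1 = 1 − 0.35 = 0.65
NOT x1 AND x2 = min(a, b) on (0.65, 0.36) = 0.36
NOT x3 = 1 − 0.61 = 0.39
(NOT x1 AND x2) OR NOT x3 = max(a, b) on (0.36, 0.39) = 0.39
x2 OR x1 = max(a, b) on (0.36, 0.35) = 0.36
x2 AND x3 = min(a, b) on (0.36, 0.61) = 0.36
(x2 OR x1) OR (x2 AND x3) = max(a, b) on (0.36, 0.36) = 0.36
((NOT x1 AND x2) OR NOT x3) AND ((x2 OR x1) OR (x2 AND x3)) = min(a, b) on (0.39, 0.36) = 0.36

0.36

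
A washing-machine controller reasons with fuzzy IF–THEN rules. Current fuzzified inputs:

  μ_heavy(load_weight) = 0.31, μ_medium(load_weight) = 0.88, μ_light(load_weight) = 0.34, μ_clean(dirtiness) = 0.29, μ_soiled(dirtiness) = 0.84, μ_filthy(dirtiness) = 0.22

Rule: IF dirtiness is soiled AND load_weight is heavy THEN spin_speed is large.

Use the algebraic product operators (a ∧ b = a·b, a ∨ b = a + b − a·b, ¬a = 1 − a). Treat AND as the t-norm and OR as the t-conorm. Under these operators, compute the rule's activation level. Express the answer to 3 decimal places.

firing strength: soiled=0.84, heavy=0.31; AND[a·b] → w = 0.2604

0.260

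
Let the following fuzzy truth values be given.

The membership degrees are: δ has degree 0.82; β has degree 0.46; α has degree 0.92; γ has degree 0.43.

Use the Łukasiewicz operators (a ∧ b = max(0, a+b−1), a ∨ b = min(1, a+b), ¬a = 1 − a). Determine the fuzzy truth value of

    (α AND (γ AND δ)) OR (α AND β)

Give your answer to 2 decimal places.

0.55

γ AND δ = max(0, a+b−1) on (0.43, 0.82) = 0.25
α AND (γ AND δ) = max(0, a+b−1) on (0.92, 0.25) = 0.17
α AND β = max(0, a+b−1) on (0.92, 0.46) = 0.38
(α AND (γ AND δ)) OR (α AND β) = min(1, a+b) on (0.17, 0.38) = 0.55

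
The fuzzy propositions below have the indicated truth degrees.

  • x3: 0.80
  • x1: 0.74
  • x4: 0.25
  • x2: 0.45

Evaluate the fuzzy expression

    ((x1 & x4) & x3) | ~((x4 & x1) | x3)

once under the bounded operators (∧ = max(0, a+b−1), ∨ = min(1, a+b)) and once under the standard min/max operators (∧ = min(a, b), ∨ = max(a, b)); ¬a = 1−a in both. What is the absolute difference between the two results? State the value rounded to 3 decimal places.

Under bounded:
  x1 & x4 = max(0, a+b−1) on (0.74, 0.25) = 0.00
  (x1 & x4) & x3 = max(0, a+b−1) on (0.00, 0.80) = 0.00
  x4 & x1 = max(0, a+b−1) on (0.25, 0.74) = 0.00
  (x4 & x1) | x3 = min(1, a+b) on (0.00, 0.80) = 0.80
  ~((x4 & x1) | x3) = 1 − 0.80 = 0.20
  ((x1 & x4) & x3) | ~((x4 & x1) | x3) = min(1, a+b) on (0.00, 0.20) = 0.20
  → value = 0.2000
Under standard min/max:
  x1 & x4 = min(a, b) on (0.74, 0.25) = 0.25
  (x1 & x4) & x3 = min(a, b) on (0.25, 0.80) = 0.25
  x4 & x1 = min(a, b) on (0.25, 0.74) = 0.25
  (x4 & x1) | x3 = max(a, b) on (0.25, 0.80) = 0.80
  ~((x4 & x1) | x3) = 1 − 0.80 = 0.20
  ((x1 & x4) & x3) | ~((x4 & x1) | x3) = max(a, b) on (0.25, 0.20) = 0.25
  → value = 0.2500
|0.2000 − 0.2500| = 0.050

0.050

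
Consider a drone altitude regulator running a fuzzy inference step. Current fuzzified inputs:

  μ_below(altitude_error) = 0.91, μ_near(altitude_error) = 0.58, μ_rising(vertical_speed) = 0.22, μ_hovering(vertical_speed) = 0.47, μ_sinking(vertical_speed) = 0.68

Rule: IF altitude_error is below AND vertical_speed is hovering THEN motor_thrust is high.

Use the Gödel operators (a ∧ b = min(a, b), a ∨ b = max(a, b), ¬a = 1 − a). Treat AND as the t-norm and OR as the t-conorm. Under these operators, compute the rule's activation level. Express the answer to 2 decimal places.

firing strength: below=0.91, hovering=0.47; AND[min(a, b)] → w = 0.47

0.47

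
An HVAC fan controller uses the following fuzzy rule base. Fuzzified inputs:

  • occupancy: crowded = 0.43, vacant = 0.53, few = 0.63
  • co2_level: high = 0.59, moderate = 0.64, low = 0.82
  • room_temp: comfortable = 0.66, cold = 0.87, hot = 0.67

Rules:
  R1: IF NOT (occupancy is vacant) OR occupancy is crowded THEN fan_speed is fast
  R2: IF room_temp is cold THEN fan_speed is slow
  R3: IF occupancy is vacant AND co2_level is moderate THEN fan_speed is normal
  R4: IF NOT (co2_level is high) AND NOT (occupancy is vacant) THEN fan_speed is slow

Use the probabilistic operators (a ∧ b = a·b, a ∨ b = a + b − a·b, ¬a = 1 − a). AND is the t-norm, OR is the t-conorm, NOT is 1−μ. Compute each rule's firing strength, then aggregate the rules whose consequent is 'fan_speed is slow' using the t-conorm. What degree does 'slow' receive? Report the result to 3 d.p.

0.895

R1: ¬vacant=1−0.53=0.47, crowded=0.43; OR[a + b − a·b] → w = 0.6979
R2: cold=0.87 → w = 0.8700
R3: vacant=0.53, moderate=0.64; AND[a·b] → w = 0.3392
R4: ¬high=1−0.59=0.41, ¬vacant=1−0.53=0.47; AND[a·b] → w = 0.1927
Rules with consequent 'slow': {R2, R4} → strengths 0.8700, 0.1927
Aggregate via t-conorm [a + b − a·b]: 0.8951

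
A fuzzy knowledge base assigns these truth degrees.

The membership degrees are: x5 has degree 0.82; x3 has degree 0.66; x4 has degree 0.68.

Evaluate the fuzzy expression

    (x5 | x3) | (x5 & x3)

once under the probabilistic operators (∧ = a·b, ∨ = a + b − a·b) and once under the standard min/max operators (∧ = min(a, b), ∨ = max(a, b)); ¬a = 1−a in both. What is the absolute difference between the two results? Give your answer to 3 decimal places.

0.152

Under probabilistic:
  x5 | x3 = a + b − a·b on (0.8200, 0.6600) = 0.9388
  x5 & x3 = a·b on (0.8200, 0.6600) = 0.5412
  (x5 | x3) | (x5 & x3) = a + b − a·b on (0.9388, 0.5412) = 0.9719
  → value = 0.9719
Under standard min/max:
  x5 | x3 = max(a, b) on (0.82, 0.66) = 0.82
  x5 & x3 = min(a, b) on (0.82, 0.66) = 0.66
  (x5 | x3) | (x5 & x3) = max(a, b) on (0.82, 0.66) = 0.82
  → value = 0.8200
|0.9719 − 0.8200| = 0.152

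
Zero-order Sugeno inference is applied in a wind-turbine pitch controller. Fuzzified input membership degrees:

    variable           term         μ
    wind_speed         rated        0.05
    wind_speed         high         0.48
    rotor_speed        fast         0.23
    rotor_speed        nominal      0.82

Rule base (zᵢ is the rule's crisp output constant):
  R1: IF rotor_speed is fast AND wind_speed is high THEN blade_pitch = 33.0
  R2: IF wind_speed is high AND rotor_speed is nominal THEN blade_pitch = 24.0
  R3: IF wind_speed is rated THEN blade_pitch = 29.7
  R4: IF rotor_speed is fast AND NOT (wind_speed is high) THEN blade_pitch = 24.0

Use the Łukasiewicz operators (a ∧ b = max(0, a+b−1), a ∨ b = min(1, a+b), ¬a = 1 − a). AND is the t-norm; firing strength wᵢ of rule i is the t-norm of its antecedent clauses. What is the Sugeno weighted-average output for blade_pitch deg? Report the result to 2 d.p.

24.81

R1 (z=33.0): fast=0.23, high=0.48; AND[max(0, a+b−1)] → w = 0.00
R2 (z=24.0): high=0.48, nominal=0.82; AND[max(0, a+b−1)] → w = 0.30
R3 (z=29.7): rated=0.05 → w = 0.05
R4 (z=24.0): fast=0.23, ¬high=1−0.48=0.52; AND[max(0, a+b−1)] → w = 0.00
Weighted average = (0.00·33.0 + 0.30·24.0 + 0.05·29.7 + 0.00·24.0) / (0.00 + 0.30 + 0.05 + 0.00)
  = 8.6850 / 0.3500 = 24.81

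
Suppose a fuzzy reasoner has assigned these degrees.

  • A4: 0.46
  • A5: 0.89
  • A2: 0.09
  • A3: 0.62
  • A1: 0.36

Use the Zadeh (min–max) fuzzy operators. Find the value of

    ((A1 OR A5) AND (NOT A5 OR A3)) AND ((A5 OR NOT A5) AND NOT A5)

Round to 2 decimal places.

0.11

A1 OR A5 = max(a, b) on (0.36, 0.89) = 0.89
NOT A5 = 1 − 0.89 = 0.11
NOT A5 OR A3 = max(a, b) on (0.11, 0.62) = 0.62
(A1 OR A5) AND (NOT A5 OR A3) = min(a, b) on (0.89, 0.62) = 0.62
NOT A5 = 1 − 0.89 = 0.11
A5 OR NOT A5 = max(a, b) on (0.89, 0.11) = 0.89
NOT A5 = 1 − 0.89 = 0.11
(A5 OR NOT A5) AND NOT A5 = min(a, b) on (0.89, 0.11) = 0.11
((A1 OR A5) AND (NOT A5 OR A3)) AND ((A5 OR NOT A5) AND NOT A5) = min(a, b) on (0.62, 0.11) = 0.11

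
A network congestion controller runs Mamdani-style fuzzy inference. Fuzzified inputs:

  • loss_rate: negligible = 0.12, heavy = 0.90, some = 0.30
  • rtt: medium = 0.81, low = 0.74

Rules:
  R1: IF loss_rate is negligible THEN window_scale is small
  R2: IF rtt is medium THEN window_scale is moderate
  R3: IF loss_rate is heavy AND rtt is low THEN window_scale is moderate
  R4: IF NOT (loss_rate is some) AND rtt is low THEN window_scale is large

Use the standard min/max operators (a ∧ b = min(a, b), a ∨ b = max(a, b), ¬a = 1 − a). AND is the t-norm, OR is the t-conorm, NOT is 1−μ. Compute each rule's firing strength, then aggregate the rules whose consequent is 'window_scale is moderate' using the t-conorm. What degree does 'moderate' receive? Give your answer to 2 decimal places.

0.81

R1: negligible=0.12 → w = 0.12
R2: medium=0.81 → w = 0.81
R3: heavy=0.90, low=0.74; AND[min(a, b)] → w = 0.74
R4: ¬some=1−0.30=0.70, low=0.74; AND[min(a, b)] → w = 0.70
Rules with consequent 'moderate': {R2, R3} → strengths 0.81, 0.74
Aggregate via t-conorm [max(a, b)]: 0.81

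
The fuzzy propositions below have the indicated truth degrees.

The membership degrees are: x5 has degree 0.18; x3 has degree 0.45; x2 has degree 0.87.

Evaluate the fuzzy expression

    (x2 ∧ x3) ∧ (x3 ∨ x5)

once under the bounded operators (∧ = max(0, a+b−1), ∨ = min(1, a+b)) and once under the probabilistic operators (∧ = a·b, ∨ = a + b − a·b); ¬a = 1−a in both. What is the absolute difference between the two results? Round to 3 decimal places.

Under bounded:
  x2 ∧ x3 = max(0, a+b−1) on (0.87, 0.45) = 0.32
  x3 ∨ x5 = min(1, a+b) on (0.45, 0.18) = 0.63
  (x2 ∧ x3) ∧ (x3 ∨ x5) = max(0, a+b−1) on (0.32, 0.63) = 0.00
  → value = 0.0000
Under probabilistic:
  x2 ∧ x3 = a·b on (0.8700, 0.4500) = 0.3915
  x3 ∨ x5 = a + b − a·b on (0.4500, 0.1800) = 0.5490
  (x2 ∧ x3) ∧ (x3 ∨ x5) = a·b on (0.3915, 0.5490) = 0.2149
  → value = 0.2149
|0.0000 − 0.2149| = 0.215

0.215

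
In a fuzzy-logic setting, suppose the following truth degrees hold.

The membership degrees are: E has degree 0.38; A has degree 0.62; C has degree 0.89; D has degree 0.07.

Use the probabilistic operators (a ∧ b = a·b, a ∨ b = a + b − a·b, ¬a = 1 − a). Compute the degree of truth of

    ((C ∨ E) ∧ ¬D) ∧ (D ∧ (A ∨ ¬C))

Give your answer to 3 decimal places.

0.040

C ∨ E = a + b − a·b on (0.8900, 0.3800) = 0.9318
¬D = 1 − 0.0700 = 0.9300
(C ∨ E) ∧ ¬D = a·b on (0.9318, 0.9300) = 0.8666
¬C = 1 − 0.8900 = 0.1100
A ∨ ¬C = a + b − a·b on (0.6200, 0.1100) = 0.6618
D ∧ (A ∨ ¬C) = a·b on (0.0700, 0.6618) = 0.0463
((C ∨ E) ∧ ¬D) ∧ (D ∧ (A ∨ ¬C)) = a·b on (0.8666, 0.0463) = 0.0401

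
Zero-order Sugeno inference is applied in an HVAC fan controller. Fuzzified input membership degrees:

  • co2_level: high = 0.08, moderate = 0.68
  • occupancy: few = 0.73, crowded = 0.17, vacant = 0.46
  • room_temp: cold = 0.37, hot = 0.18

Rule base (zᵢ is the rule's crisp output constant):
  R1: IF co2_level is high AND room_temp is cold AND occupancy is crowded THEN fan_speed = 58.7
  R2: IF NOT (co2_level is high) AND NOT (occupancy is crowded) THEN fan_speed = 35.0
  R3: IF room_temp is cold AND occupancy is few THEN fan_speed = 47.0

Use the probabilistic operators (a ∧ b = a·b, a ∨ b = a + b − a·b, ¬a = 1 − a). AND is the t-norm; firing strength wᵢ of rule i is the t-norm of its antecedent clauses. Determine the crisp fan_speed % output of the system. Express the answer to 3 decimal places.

R1 (z=58.7): high=0.08, cold=0.37, crowded=0.17; AND[a·b] → w = 0.0050
R2 (z=35.0): ¬high=1−0.08=0.92, ¬crowded=1−0.17=0.83; AND[a·b] → w = 0.7636
R3 (z=47.0): cold=0.37, few=0.73; AND[a·b] → w = 0.2701
Weighted average = (0.0050·58.7 + 0.7636·35.0 + 0.2701·47.0) / (0.0050 + 0.7636 + 0.2701)
  = 39.7161 / 1.0387 = 38.235

38.235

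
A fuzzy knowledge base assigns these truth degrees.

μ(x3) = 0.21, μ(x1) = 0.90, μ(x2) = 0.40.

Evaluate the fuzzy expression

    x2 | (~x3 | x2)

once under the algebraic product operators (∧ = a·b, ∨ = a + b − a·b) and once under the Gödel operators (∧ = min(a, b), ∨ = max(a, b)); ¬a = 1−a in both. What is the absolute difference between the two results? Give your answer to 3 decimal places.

Under algebraic product:
  ~x3 = 1 − 0.2100 = 0.7900
  ~x3 | x2 = a + b − a·b on (0.7900, 0.4000) = 0.8740
  x2 | (~x3 | x2) = a + b − a·b on (0.4000, 0.8740) = 0.9244
  → value = 0.9244
Under Gödel:
  ~x3 = 1 − 0.21 = 0.79
  ~x3 | x2 = max(a, b) on (0.79, 0.40) = 0.79
  x2 | (~x3 | x2) = max(a, b) on (0.40, 0.79) = 0.79
  → value = 0.7900
|0.9244 − 0.7900| = 0.134

0.134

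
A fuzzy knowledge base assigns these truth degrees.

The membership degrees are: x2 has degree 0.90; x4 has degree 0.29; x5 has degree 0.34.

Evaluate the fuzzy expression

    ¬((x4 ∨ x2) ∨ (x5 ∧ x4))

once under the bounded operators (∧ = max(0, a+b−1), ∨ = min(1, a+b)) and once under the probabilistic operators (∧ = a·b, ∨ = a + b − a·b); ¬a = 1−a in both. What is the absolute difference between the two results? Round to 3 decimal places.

Under bounded:
  x4 ∨ x2 = min(1, a+b) on (0.29, 0.90) = 1.00
  x5 ∧ x4 = max(0, a+b−1) on (0.34, 0.29) = 0.00
  (x4 ∨ x2) ∨ (x5 ∧ x4) = min(1, a+b) on (1.00, 0.00) = 1.00
  ¬((x4 ∨ x2) ∨ (x5 ∧ x4)) = 1 − 1.00 = 0.00
  → value = 0.0000
Under probabilistic:
  x4 ∨ x2 = a + b − a·b on (0.2900, 0.9000) = 0.9290
  x5 ∧ x4 = a·b on (0.3400, 0.2900) = 0.0986
  (x4 ∨ x2) ∨ (x5 ∧ x4) = a + b − a·b on (0.9290, 0.0986) = 0.9360
  ¬((x4 ∨ x2) ∨ (x5 ∧ x4)) = 1 − 0.9360 = 0.0640
  → value = 0.0640
|0.0000 − 0.0640| = 0.064

0.064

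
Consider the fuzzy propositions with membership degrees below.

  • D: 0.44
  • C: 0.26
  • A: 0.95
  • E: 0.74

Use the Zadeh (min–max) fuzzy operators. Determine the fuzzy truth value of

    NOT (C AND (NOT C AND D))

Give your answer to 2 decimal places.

0.74

NOT C = 1 − 0.26 = 0.74
NOT C AND D = min(a, b) on (0.74, 0.44) = 0.44
C AND (NOT C AND D) = min(a, b) on (0.26, 0.44) = 0.26
NOT (C AND (NOT C AND D)) = 1 − 0.26 = 0.74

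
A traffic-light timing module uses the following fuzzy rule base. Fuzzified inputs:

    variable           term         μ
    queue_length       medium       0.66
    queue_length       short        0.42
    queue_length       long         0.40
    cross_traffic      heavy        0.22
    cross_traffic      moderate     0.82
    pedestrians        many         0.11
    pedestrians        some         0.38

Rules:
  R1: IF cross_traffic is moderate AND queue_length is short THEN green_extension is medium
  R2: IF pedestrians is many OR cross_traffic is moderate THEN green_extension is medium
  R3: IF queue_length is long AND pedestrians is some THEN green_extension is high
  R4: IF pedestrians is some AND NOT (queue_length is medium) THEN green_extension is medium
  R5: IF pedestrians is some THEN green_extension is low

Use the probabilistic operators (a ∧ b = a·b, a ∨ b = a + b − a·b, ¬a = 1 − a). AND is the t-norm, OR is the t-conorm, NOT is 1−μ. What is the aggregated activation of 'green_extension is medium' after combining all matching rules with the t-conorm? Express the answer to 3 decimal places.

R1: moderate=0.82, short=0.42; AND[a·b] → w = 0.3444
R2: many=0.11, moderate=0.82; OR[a + b − a·b] → w = 0.8398
R3: long=0.40, some=0.38; AND[a·b] → w = 0.1520
R4: some=0.38, ¬medium=1−0.66=0.34; AND[a·b] → w = 0.1292
R5: some=0.38 → w = 0.3800
Rules with consequent 'medium': {R1, R2, R4} → strengths 0.3444, 0.8398, 0.1292
Aggregate via t-conorm [a + b − a·b]: 0.9085

0.909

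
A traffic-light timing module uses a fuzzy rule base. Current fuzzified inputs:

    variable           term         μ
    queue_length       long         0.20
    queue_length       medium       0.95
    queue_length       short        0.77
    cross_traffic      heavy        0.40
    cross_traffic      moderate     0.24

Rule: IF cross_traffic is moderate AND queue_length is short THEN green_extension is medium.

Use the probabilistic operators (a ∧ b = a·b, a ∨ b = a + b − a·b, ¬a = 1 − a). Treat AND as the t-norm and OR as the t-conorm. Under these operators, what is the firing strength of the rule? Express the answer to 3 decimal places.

firing strength: moderate=0.24, short=0.77; AND[a·b] → w = 0.1848

0.185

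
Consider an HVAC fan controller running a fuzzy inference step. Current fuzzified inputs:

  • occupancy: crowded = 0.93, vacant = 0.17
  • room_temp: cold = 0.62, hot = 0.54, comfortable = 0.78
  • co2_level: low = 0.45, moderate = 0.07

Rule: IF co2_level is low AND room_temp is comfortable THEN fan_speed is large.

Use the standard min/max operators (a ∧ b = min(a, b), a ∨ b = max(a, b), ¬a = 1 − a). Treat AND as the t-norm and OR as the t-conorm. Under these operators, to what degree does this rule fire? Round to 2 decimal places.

0.45

firing strength: low=0.45, comfortable=0.78; AND[min(a, b)] → w = 0.45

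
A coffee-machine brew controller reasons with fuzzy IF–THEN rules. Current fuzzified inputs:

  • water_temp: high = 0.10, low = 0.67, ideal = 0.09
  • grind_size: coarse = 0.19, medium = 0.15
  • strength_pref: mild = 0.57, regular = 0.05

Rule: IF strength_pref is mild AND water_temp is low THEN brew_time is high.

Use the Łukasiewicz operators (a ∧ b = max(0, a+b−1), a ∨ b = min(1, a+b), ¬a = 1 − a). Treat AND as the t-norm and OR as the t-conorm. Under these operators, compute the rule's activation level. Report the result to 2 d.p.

0.24

firing strength: mild=0.57, low=0.67; AND[max(0, a+b−1)] → w = 0.24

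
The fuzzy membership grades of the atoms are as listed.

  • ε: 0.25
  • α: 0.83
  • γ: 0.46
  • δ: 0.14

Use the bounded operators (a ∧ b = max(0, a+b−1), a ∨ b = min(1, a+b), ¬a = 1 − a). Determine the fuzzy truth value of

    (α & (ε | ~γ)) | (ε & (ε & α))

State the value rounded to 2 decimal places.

~γ = 1 − 0.46 = 0.54
ε | ~γ = min(1, a+b) on (0.25, 0.54) = 0.79
α & (ε | ~γ) = max(0, a+b−1) on (0.83, 0.79) = 0.62
ε & α = max(0, a+b−1) on (0.25, 0.83) = 0.08
ε & (ε & α) = max(0, a+b−1) on (0.25, 0.08) = 0.00
(α & (ε | ~γ)) | (ε & (ε & α)) = min(1, a+b) on (0.62, 0.00) = 0.62

0.62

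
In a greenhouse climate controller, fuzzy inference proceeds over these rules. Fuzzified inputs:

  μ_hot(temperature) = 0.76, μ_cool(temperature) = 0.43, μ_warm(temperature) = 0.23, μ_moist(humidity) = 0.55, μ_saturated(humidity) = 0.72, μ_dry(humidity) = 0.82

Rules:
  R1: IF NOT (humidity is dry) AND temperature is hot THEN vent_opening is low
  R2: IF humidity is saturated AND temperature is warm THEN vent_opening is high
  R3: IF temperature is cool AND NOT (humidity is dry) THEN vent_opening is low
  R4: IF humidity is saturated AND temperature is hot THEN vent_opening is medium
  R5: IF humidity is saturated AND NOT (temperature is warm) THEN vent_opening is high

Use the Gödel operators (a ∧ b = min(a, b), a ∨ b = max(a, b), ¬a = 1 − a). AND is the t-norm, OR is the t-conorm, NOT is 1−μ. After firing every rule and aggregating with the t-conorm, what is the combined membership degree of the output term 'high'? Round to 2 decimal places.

R1: ¬dry=1−0.82=0.18, hot=0.76; AND[min(a, b)] → w = 0.18
R2: saturated=0.72, warm=0.23; AND[min(a, b)] → w = 0.23
R3: cool=0.43, ¬dry=1−0.82=0.18; AND[min(a, b)] → w = 0.18
R4: saturated=0.72, hot=0.76; AND[min(a, b)] → w = 0.72
R5: saturated=0.72, ¬warm=1−0.23=0.77; AND[min(a, b)] → w = 0.72
Rules with consequent 'high': {R2, R5} → strengths 0.23, 0.72
Aggregate via t-conorm [max(a, b)]: 0.72

0.72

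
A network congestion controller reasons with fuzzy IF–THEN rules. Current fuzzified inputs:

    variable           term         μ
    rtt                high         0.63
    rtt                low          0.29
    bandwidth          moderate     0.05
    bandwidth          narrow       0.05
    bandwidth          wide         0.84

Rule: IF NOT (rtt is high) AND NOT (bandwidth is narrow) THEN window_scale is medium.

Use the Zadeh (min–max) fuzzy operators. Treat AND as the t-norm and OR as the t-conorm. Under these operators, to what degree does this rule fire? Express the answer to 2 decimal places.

firing strength: ¬high=1−0.63=0.37, ¬narrow=1−0.05=0.95; AND[min(a, b)] → w = 0.37

0.37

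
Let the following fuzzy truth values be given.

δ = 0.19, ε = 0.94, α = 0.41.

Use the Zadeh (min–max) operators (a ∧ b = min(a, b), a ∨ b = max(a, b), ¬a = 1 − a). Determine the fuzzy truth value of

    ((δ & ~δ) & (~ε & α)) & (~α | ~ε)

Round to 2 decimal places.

~δ = 1 − 0.19 = 0.81
δ & ~δ = min(a, b) on (0.19, 0.81) = 0.19
~ε = 1 − 0.94 = 0.06
~ε & α = min(a, b) on (0.06, 0.41) = 0.06
(δ & ~δ) & (~ε & α) = min(a, b) on (0.19, 0.06) = 0.06
~α = 1 − 0.41 = 0.59
~ε = 1 − 0.94 = 0.06
~α | ~ε = max(a, b) on (0.59, 0.06) = 0.59
((δ & ~δ) & (~ε & α)) & (~α | ~ε) = min(a, b) on (0.06, 0.59) = 0.06

0.06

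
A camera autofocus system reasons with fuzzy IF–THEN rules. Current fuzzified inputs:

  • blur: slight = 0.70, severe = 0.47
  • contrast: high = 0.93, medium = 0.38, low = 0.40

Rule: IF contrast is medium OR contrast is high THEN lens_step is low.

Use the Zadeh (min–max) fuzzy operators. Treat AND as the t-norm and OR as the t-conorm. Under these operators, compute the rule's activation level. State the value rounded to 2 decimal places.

0.93

firing strength: medium=0.38, high=0.93; OR[max(a, b)] → w = 0.93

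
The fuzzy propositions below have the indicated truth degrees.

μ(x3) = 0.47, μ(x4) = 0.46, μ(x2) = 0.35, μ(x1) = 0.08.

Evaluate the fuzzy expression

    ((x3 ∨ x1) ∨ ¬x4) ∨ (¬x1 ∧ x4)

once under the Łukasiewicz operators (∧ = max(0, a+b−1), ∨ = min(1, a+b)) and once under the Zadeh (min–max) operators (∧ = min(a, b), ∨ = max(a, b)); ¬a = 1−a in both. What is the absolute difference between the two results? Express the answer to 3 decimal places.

0.460

Under Łukasiewicz:
  x3 ∨ x1 = min(1, a+b) on (0.47, 0.08) = 0.55
  ¬x4 = 1 − 0.46 = 0.54
  (x3 ∨ x1) ∨ ¬x4 = min(1, a+b) on (0.55, 0.54) = 1.00
  ¬x1 = 1 − 0.08 = 0.92
  ¬x1 ∧ x4 = max(0, a+b−1) on (0.92, 0.46) = 0.38
  ((x3 ∨ x1) ∨ ¬x4) ∨ (¬x1 ∧ x4) = min(1, a+b) on (1.00, 0.38) = 1.00
  → value = 1.0000
Under Zadeh (min–max):
  x3 ∨ x1 = max(a, b) on (0.47, 0.08) = 0.47
  ¬x4 = 1 − 0.46 = 0.54
  (x3 ∨ x1) ∨ ¬x4 = max(a, b) on (0.47, 0.54) = 0.54
  ¬x1 = 1 − 0.08 = 0.92
  ¬x1 ∧ x4 = min(a, b) on (0.92, 0.46) = 0.46
  ((x3 ∨ x1) ∨ ¬x4) ∨ (¬x1 ∧ x4) = max(a, b) on (0.54, 0.46) = 0.54
  → value = 0.5400
|1.0000 − 0.5400| = 0.460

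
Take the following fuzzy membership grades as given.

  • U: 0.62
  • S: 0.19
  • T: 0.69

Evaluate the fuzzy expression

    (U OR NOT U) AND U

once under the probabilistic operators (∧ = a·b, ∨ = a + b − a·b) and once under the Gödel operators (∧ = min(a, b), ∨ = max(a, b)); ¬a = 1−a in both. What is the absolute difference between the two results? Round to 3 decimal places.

Under probabilistic:
  NOT U = 1 − 0.6200 = 0.3800
  U OR NOT U = a + b − a·b on (0.6200, 0.3800) = 0.7644
  (U OR NOT U) AND U = a·b on (0.7644, 0.6200) = 0.4739
  → value = 0.4739
Under Gödel:
  NOT U = 1 − 0.62 = 0.38
  U OR NOT U = max(a, b) on (0.62, 0.38) = 0.62
  (U OR NOT U) AND U = min(a, b) on (0.62, 0.62) = 0.62
  → value = 0.6200
|0.4739 − 0.6200| = 0.146

0.146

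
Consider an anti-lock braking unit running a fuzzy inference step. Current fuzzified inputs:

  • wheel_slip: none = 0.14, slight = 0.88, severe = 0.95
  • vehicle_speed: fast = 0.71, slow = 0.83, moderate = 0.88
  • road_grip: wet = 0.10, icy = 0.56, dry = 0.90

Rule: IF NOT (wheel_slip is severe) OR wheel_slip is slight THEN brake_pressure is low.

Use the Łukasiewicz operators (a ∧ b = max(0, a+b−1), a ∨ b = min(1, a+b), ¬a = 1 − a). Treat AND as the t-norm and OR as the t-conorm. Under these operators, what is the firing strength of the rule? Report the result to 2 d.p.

0.93

firing strength: ¬severe=1−0.95=0.05, slight=0.88; OR[min(1, a+b)] → w = 0.93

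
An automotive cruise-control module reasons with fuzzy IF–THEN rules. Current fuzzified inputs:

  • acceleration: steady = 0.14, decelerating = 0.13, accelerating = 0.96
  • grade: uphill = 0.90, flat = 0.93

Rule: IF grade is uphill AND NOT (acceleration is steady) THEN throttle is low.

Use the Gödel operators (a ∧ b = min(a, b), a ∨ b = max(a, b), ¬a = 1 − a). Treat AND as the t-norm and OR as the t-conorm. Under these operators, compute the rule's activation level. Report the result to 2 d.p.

firing strength: uphill=0.90, ¬steady=1−0.14=0.86; AND[min(a, b)] → w = 0.86

0.86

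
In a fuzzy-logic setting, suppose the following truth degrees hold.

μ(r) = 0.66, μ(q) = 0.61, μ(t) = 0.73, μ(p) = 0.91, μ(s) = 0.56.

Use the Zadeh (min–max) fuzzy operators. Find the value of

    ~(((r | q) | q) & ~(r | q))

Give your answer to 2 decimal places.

r | q = max(a, b) on (0.66, 0.61) = 0.66
(r | q) | q = max(a, b) on (0.66, 0.61) = 0.66
r | q = max(a, b) on (0.66, 0.61) = 0.66
~(r | q) = 1 − 0.66 = 0.34
((r | q) | q) & ~(r | q) = min(a, b) on (0.66, 0.34) = 0.34
~(((r | q) | q) & ~(r | q)) = 1 − 0.34 = 0.66

0.66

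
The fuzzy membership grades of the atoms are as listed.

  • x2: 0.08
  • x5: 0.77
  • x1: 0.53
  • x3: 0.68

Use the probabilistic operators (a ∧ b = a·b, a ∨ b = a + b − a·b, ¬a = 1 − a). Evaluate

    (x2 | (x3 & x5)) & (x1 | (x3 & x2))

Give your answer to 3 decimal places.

0.312

x3 & x5 = a·b on (0.6800, 0.7700) = 0.5236
x2 | (x3 & x5) = a + b − a·b on (0.0800, 0.5236) = 0.5617
x3 & x2 = a·b on (0.6800, 0.0800) = 0.0544
x1 | (x3 & x2) = a + b − a·b on (0.5300, 0.0544) = 0.5556
(x2 | (x3 & x5)) & (x1 | (x3 & x2)) = a·b on (0.5617, 0.5556) = 0.3121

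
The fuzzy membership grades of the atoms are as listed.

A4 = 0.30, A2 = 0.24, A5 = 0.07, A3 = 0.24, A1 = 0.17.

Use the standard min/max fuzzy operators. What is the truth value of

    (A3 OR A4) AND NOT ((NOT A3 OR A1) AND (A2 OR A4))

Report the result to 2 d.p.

A3 OR A4 = max(a, b) on (0.24, 0.30) = 0.30
NOT A3 = 1 − 0.24 = 0.76
NOT A3 OR A1 = max(a, b) on (0.76, 0.17) = 0.76
A2 OR A4 = max(a, b) on (0.24, 0.30) = 0.30
(NOT A3 OR A1) AND (A2 OR A4) = min(a, b) on (0.76, 0.30) = 0.30
NOT ((NOT A3 OR A1) AND (A2 OR A4)) = 1 − 0.30 = 0.70
(A3 OR A4) AND NOT ((NOT A3 OR A1) AND (A2 OR A4)) = min(a, b) on (0.30, 0.70) = 0.30

0.30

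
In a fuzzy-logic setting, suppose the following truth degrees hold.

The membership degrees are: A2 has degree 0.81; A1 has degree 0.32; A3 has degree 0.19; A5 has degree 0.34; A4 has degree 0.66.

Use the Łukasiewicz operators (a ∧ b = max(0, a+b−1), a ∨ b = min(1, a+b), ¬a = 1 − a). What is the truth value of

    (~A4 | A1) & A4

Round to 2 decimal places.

~A4 = 1 − 0.66 = 0.34
~A4 | A1 = min(1, a+b) on (0.34, 0.32) = 0.66
(~A4 | A1) & A4 = max(0, a+b−1) on (0.66, 0.66) = 0.32

0.32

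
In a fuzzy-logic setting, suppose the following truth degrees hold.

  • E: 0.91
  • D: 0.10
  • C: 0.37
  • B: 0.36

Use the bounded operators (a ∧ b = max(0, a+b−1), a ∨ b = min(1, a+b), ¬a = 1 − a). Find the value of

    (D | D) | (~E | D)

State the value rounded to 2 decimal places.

0.39

D | D = min(1, a+b) on (0.10, 0.10) = 0.20
~E = 1 − 0.91 = 0.09
~E | D = min(1, a+b) on (0.09, 0.10) = 0.19
(D | D) | (~E | D) = min(1, a+b) on (0.20, 0.19) = 0.39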